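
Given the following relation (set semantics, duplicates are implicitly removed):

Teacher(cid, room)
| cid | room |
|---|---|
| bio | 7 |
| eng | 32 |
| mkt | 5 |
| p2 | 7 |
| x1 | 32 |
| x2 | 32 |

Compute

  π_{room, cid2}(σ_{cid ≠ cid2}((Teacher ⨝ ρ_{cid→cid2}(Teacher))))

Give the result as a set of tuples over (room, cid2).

{(32, eng), (32, x1), (32, x2), (7, bio), (7, p2)}

ρ[cid→cid2]: schema becomes (cid2, room); tuples unchanged.
Joining Teacher and ρ_{cid→cid2}(Teacher) on room yields {(bio, 7, bio), (bio, 7, p2), (eng, 32, eng), (eng, 32, x1), (eng, 32, x2), (mkt, 5, mkt), (p2, 7, bio), (p2, 7, p2), (x1, 32, eng), (x1, 32, x1), (x1, 32, x2), (x2, 32, eng), (x2, 32, x1), (x2, 32, x2)}.
Apply σ_{cid ≠ cid2}; surviving tuples: {(bio, 7, p2), (eng, 32, x1), (eng, 32, x2), (p2, 7, bio), (x1, 32, eng), (x1, 32, x2), (x2, 32, eng), (x2, 32, x1)}
π[room, cid2]: project onto (room, cid2) (3 duplicate(s) eliminated) → {(32, eng), (32, x1), (32, x2), (7, bio), (7, p2)}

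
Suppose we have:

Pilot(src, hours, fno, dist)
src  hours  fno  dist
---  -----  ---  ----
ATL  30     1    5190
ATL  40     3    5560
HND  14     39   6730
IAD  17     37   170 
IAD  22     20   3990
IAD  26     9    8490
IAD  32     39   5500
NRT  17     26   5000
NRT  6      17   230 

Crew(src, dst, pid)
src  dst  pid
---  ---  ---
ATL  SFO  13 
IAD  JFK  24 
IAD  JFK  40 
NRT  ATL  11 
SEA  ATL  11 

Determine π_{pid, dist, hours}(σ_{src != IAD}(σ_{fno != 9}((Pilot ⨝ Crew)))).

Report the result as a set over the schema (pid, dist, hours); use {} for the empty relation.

{(11, 230, 6), (11, 5000, 17), (13, 5190, 30), (13, 5560, 40)}

Natural join on src: {(ATL, 30, 1, 5190, SFO, 13), (ATL, 40, 3, 5560, SFO, 13), (IAD, 17, 37, 170, JFK, 24), (IAD, 17, 37, 170, JFK, 40), (IAD, 22, 20, 3990, JFK, 24), (IAD, 22, 20, 3990, JFK, 40), (IAD, 26, 9, 8490, JFK, 24), (IAD, 26, 9, 8490, JFK, 40), (IAD, 32, 39, 5500, JFK, 24), (IAD, 32, 39, 5500, JFK, 40), (NRT, 17, 26, 5000, ATL, 11), (NRT, 6, 17, 230, ATL, 11)}
Selection fno != 9: {(ATL, 30, 1, 5190, SFO, 13), (ATL, 40, 3, 5560, SFO, 13), (IAD, 17, 37, 170, JFK, 24), (IAD, 17, 37, 170, JFK, 40), (IAD, 22, 20, 3990, JFK, 24), (IAD, 22, 20, 3990, JFK, 40), (IAD, 32, 39, 5500, JFK, 24), (IAD, 32, 39, 5500, JFK, 40), (NRT, 17, 26, 5000, ATL, 11), (NRT, 6, 17, 230, ATL, 11)}
Selection src != IAD: {(ATL, 30, 1, 5190, SFO, 13), (ATL, 40, 3, 5560, SFO, 13), (NRT, 17, 26, 5000, ATL, 11), (NRT, 6, 17, 230, ATL, 11)}
Keep only column(s) pid, dist, hours: {(11, 230, 6), (11, 5000, 17), (13, 5190, 30), (13, 5560, 40)}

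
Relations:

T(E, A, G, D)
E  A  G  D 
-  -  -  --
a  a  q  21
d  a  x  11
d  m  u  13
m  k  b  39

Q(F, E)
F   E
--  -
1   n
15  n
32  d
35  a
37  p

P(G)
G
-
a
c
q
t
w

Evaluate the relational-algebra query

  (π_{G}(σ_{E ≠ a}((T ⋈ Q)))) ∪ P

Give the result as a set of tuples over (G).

T ⋈ Q (natural join on E): {(a, a, q, 21, 35), (d, a, x, 11, 32), (d, m, u, 13, 32)}
Filtering on E ≠ a leaves {(d, a, x, 11, 32), (d, m, u, 13, 32)}.
π_{G} gives {u, x}.
Taking the union: {a, c, q, t, u, w, x}

{a, c, q, t, u, w, x}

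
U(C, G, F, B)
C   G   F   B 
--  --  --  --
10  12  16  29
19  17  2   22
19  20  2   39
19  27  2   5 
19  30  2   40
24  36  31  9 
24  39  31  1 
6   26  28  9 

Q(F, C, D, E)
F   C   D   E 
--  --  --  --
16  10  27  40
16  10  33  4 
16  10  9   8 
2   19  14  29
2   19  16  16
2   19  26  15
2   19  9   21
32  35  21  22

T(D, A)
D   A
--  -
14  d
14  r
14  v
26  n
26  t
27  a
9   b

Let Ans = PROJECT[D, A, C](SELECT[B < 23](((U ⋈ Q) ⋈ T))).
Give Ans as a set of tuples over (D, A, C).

{(14, d, 19), (14, r, 19), (14, v, 19), (26, n, 19), (26, t, 19), (9, b, 19)}

Joining U and Q on C, F yields {(10, 12, 16, 29, 27, 40), (10, 12, 16, 29, 33, 4), (10, 12, 16, 29, 9, 8), (19, 17, 2, 22, 14, 29), (19, 17, 2, 22, 16, 16), (19, 17, 2, 22, 26, 15), (19, 17, 2, 22, 9, 21), (19, 20, 2, 39, 14, 29), (19, 20, 2, 39, 16, 16), (19, 20, 2, 39, 26, 15), (19, 20, 2, 39, 9, 21), (19, 27, 2, 5, 14, 29), (19, 27, 2, 5, 16, 16), (19, 27, 2, 5, 26, 15), (19, 27, 2, 5, 9, 21), (19, 30, 2, 40, 14, 29), (19, 30, 2, 40, 16, 16), (19, 30, 2, 40, 26, 15), (19, 30, 2, 40, 9, 21)}.
Joining (U ⋈ Q) and T on D yields {(10, 12, 16, 29, 27, 40, a), (10, 12, 16, 29, 9, 8, b), (19, 17, 2, 22, 14, 29, d), (19, 17, 2, 22, 14, 29, r), (19, 17, 2, 22, 14, 29, v), (19, 17, 2, 22, 26, 15, n), (19, 17, 2, 22, 26, 15, t), (19, 17, 2, 22, 9, 21, b), (19, 20, 2, 39, 14, 29, d), (19, 20, 2, 39, 14, 29, r), (19, 20, 2, 39, 14, 29, v), (19, 20, 2, 39, 26, 15, n), (19, 20, 2, 39, 26, 15, t), (19, 20, 2, 39, 9, 21, b), (19, 27, 2, 5, 14, 29, d), (19, 27, 2, 5, 14, 29, r), (19, 27, 2, 5, 14, 29, v), (19, 27, 2, 5, 26, 15, n), (19, 27, 2, 5, 26, 15, t), (19, 27, 2, 5, 9, 21, b), (19, 30, 2, 40, 14, 29, d), (19, 30, 2, 40, 14, 29, r), (19, 30, 2, 40, 14, 29, v), (19, 30, 2, 40, 26, 15, n), (19, 30, 2, 40, 26, 15, t), (19, 30, 2, 40, 9, 21, b)}.
Apply σ_{B < 23}; surviving tuples: {(19, 17, 2, 22, 14, 29, d), (19, 17, 2, 22, 14, 29, r), (19, 17, 2, 22, 14, 29, v), (19, 17, 2, 22, 26, 15, n), (19, 17, 2, 22, 26, 15, t), (19, 17, 2, 22, 9, 21, b), (19, 27, 2, 5, 14, 29, d), (19, 27, 2, 5, 14, 29, r), (19, 27, 2, 5, 14, 29, v), (19, 27, 2, 5, 26, 15, n), (19, 27, 2, 5, 26, 15, t), (19, 27, 2, 5, 9, 21, b)}
π[D, A, C]: project onto (D, A, C) (6 duplicate(s) eliminated) → {(14, d, 19), (14, r, 19), (14, v, 19), (26, n, 19), (26, t, 19), (9, b, 19)}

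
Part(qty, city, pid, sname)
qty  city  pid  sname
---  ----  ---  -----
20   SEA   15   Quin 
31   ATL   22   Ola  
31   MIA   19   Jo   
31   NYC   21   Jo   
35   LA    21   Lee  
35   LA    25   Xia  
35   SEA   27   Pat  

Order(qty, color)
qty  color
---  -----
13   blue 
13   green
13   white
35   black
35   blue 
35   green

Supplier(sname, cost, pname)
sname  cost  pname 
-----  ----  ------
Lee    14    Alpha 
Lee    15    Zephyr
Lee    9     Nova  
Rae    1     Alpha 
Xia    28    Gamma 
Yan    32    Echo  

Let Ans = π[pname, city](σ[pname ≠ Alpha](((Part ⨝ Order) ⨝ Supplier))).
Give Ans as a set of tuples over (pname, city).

Part ⋈ Order (natural join on qty): {(35, LA, 21, Lee, black), (35, LA, 21, Lee, blue), (35, LA, 21, Lee, green), (35, LA, 25, Xia, black), (35, LA, 25, Xia, blue), (35, LA, 25, Xia, green), (35, SEA, 27, Pat, black), (35, SEA, 27, Pat, blue), (35, SEA, 27, Pat, green)}
(Part ⨝ Order) ⋈ Supplier (natural join on sname): {(35, LA, 21, Lee, black, 14, Alpha), (35, LA, 21, Lee, black, 15, Zephyr), (35, LA, 21, Lee, black, 9, Nova), (35, LA, 21, Lee, blue, 14, Alpha), (35, LA, 21, Lee, blue, 15, Zephyr), (35, LA, 21, Lee, blue, 9, Nova), (35, LA, 21, Lee, green, 14, Alpha), (35, LA, 21, Lee, green, 15, Zephyr), (35, LA, 21, Lee, green, 9, Nova), (35, LA, 25, Xia, black, 28, Gamma), (35, LA, 25, Xia, blue, 28, Gamma), (35, LA, 25, Xia, green, 28, Gamma)}
σ[pname ≠ Alpha]: keep tuples satisfying pname ≠ Alpha → {(35, LA, 21, Lee, black, 15, Zephyr), (35, LA, 21, Lee, black, 9, Nova), (35, LA, 21, Lee, blue, 15, Zephyr), (35, LA, 21, Lee, blue, 9, Nova), (35, LA, 21, Lee, green, 15, Zephyr), (35, LA, 21, Lee, green, 9, Nova), (35, LA, 25, Xia, black, 28, Gamma), (35, LA, 25, Xia, blue, 28, Gamma), (35, LA, 25, Xia, green, 28, Gamma)}
π_{pname, city} gives {(Gamma, LA), (Nova, LA), (Zephyr, LA)} (6 duplicate(s) eliminated).

{(Gamma, LA), (Nova, LA), (Zephyr, LA)}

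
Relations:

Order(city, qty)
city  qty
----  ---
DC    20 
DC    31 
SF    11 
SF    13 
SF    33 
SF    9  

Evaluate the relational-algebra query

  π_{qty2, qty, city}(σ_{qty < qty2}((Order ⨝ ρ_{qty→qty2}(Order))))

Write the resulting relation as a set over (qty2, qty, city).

ρ[qty→qty2]: schema becomes (city, qty2); tuples unchanged.
Natural join on city: {(DC, 20, 20), (DC, 20, 31), (DC, 31, 20), (DC, 31, 31), (SF, 11, 11), (SF, 11, 13), (SF, 11, 33), (SF, 11, 9), (SF, 13, 11), (SF, 13, 13), (SF, 13, 33), (SF, 13, 9), (SF, 33, 11), (SF, 33, 13), (SF, 33, 33), (SF, 33, 9), (SF, 9, 11), (SF, 9, 13), (SF, 9, 33), (SF, 9, 9)}
σ[qty < qty2]: keep tuples satisfying qty < qty2 → {(DC, 20, 31), (SF, 11, 13), (SF, 11, 33), (SF, 13, 33), (SF, 9, 11), (SF, 9, 13), (SF, 9, 33)}
Keep only column(s) qty2, qty, city: {(11, 9, SF), (13, 11, SF), (13, 9, SF), (31, 20, DC), (33, 11, SF), (33, 13, SF), (33, 9, SF)}

{(11, 9, SF), (13, 11, SF), (13, 9, SF), (31, 20, DC), (33, 11, SF), (33, 13, SF), (33, 9, SF)}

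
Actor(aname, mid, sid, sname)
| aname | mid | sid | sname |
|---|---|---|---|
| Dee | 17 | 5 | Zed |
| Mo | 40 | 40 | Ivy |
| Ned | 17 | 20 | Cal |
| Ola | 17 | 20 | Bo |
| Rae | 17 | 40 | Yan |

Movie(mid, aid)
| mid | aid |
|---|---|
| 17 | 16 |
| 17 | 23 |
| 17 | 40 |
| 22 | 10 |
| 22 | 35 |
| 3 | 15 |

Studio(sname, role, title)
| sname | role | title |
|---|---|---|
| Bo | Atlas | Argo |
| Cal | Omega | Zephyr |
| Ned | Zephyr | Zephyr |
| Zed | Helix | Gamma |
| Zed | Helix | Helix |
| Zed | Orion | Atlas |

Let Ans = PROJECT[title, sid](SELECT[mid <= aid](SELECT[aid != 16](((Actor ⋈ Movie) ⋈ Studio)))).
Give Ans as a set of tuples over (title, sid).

{(Argo, 20), (Atlas, 5), (Gamma, 5), (Helix, 5), (Zephyr, 20)}

Joining Actor and Movie on mid yields {(Dee, 17, 5, Zed, 16), (Dee, 17, 5, Zed, 23), (Dee, 17, 5, Zed, 40), (Ned, 17, 20, Cal, 16), (Ned, 17, 20, Cal, 23), (Ned, 17, 20, Cal, 40), (Ola, 17, 20, Bo, 16), (Ola, 17, 20, Bo, 23), (Ola, 17, 20, Bo, 40), (Rae, 17, 40, Yan, 16), (Rae, 17, 40, Yan, 23), (Rae, 17, 40, Yan, 40)}.
Joining (Actor ⋈ Movie) and Studio on sname yields {(Dee, 17, 5, Zed, 16, Helix, Gamma), (Dee, 17, 5, Zed, 16, Helix, Helix), (Dee, 17, 5, Zed, 16, Orion, Atlas), (Dee, 17, 5, Zed, 23, Helix, Gamma), (Dee, 17, 5, Zed, 23, Helix, Helix), (Dee, 17, 5, Zed, 23, Orion, Atlas), (Dee, 17, 5, Zed, 40, Helix, Gamma), (Dee, 17, 5, Zed, 40, Helix, Helix), (Dee, 17, 5, Zed, 40, Orion, Atlas), (Ned, 17, 20, Cal, 16, Omega, Zephyr), (Ned, 17, 20, Cal, 23, Omega, Zephyr), (Ned, 17, 20, Cal, 40, Omega, Zephyr), (Ola, 17, 20, Bo, 16, Atlas, Argo), (Ola, 17, 20, Bo, 23, Atlas, Argo), (Ola, 17, 20, Bo, 40, Atlas, Argo)}.
σ[aid != 16]: keep tuples satisfying aid != 16 → {(Dee, 17, 5, Zed, 23, Helix, Gamma), (Dee, 17, 5, Zed, 23, Helix, Helix), (Dee, 17, 5, Zed, 23, Orion, Atlas), (Dee, 17, 5, Zed, 40, Helix, Gamma), (Dee, 17, 5, Zed, 40, Helix, Helix), (Dee, 17, 5, Zed, 40, Orion, Atlas), (Ned, 17, 20, Cal, 23, Omega, Zephyr), (Ned, 17, 20, Cal, 40, Omega, Zephyr), (Ola, 17, 20, Bo, 23, Atlas, Argo), (Ola, 17, 20, Bo, 40, Atlas, Argo)}
σ[mid <= aid]: keep tuples satisfying mid <= aid → {(Dee, 17, 5, Zed, 23, Helix, Gamma), (Dee, 17, 5, Zed, 23, Helix, Helix), (Dee, 17, 5, Zed, 23, Orion, Atlas), (Dee, 17, 5, Zed, 40, Helix, Gamma), (Dee, 17, 5, Zed, 40, Helix, Helix), (Dee, 17, 5, Zed, 40, Orion, Atlas), (Ned, 17, 20, Cal, 23, Omega, Zephyr), (Ned, 17, 20, Cal, 40, Omega, Zephyr), (Ola, 17, 20, Bo, 23, Atlas, Argo), (Ola, 17, 20, Bo, 40, Atlas, Argo)}
π_{title, sid} gives {(Argo, 20), (Atlas, 5), (Gamma, 5), (Helix, 5), (Zephyr, 20)} (5 duplicate(s) eliminated).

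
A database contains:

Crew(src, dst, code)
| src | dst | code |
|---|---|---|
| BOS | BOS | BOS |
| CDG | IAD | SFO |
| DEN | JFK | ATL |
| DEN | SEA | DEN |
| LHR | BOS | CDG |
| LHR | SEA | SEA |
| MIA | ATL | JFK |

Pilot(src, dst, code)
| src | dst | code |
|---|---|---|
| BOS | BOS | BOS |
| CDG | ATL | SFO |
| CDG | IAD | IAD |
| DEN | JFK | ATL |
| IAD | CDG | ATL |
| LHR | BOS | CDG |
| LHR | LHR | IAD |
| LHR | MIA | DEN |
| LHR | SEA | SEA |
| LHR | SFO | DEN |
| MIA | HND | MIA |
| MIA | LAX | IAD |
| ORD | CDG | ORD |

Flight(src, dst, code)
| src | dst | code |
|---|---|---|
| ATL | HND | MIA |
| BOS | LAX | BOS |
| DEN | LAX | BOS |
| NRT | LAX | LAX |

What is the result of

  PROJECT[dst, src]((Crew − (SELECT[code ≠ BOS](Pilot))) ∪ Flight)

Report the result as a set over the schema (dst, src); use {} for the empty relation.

σ[code ≠ BOS]: keep tuples satisfying code ≠ BOS → {(CDG, ATL, SFO), (CDG, IAD, IAD), (DEN, JFK, ATL), (IAD, CDG, ATL), (LHR, BOS, CDG), (LHR, LHR, IAD), (LHR, MIA, DEN), (LHR, SEA, SEA), (LHR, SFO, DEN), (MIA, HND, MIA), (MIA, LAX, IAD), (ORD, CDG, ORD)}
Difference: {(BOS, BOS, BOS), (CDG, IAD, SFO), (DEN, JFK, ATL), (DEN, SEA, DEN), (LHR, BOS, CDG), (LHR, SEA, SEA), (MIA, ATL, JFK)} with {(CDG, ATL, SFO), (CDG, IAD, IAD), (DEN, JFK, ATL), (IAD, CDG, ATL), (LHR, BOS, CDG), (LHR, LHR, IAD), (LHR, MIA, DEN), (LHR, SEA, SEA), (LHR, SFO, DEN), (MIA, HND, MIA), (MIA, LAX, IAD), (ORD, CDG, ORD)} → {(BOS, BOS, BOS), (CDG, IAD, SFO), (DEN, SEA, DEN), (MIA, ATL, JFK)}
Union: {(BOS, BOS, BOS), (CDG, IAD, SFO), (DEN, SEA, DEN), (MIA, ATL, JFK)} with {(ATL, HND, MIA), (BOS, LAX, BOS), (DEN, LAX, BOS), (NRT, LAX, LAX)} → {(ATL, HND, MIA), (BOS, BOS, BOS), (BOS, LAX, BOS), (CDG, IAD, SFO), (DEN, LAX, BOS), (DEN, SEA, DEN), (MIA, ATL, JFK), (NRT, LAX, LAX)}
Projecting to dst, src: {(ATL, MIA), (BOS, BOS), (HND, ATL), (IAD, CDG), (LAX, BOS), (LAX, DEN), (LAX, NRT), (SEA, DEN)}

{(ATL, MIA), (BOS, BOS), (HND, ATL), (IAD, CDG), (LAX, BOS), (LAX, DEN), (LAX, NRT), (SEA, DEN)}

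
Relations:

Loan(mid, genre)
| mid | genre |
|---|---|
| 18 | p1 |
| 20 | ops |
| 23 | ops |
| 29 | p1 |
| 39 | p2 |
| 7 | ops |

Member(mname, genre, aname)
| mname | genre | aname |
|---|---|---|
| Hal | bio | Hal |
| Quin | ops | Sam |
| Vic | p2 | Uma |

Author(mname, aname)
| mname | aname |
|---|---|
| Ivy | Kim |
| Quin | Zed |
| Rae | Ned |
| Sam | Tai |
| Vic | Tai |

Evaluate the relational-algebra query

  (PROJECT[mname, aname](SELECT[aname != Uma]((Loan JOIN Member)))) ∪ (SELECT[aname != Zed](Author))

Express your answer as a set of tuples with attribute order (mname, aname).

{(Ivy, Kim), (Quin, Sam), (Rae, Ned), (Sam, Tai), (Vic, Tai)}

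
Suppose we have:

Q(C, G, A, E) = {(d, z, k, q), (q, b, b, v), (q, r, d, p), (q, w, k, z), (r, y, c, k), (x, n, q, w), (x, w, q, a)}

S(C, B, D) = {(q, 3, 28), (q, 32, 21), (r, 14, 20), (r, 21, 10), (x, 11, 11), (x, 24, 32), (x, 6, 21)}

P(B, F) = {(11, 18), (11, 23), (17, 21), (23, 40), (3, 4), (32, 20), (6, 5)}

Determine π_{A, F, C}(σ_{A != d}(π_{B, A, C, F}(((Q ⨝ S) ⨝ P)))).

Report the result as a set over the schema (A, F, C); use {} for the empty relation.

Natural join on C: {(q, b, b, v, 3, 28), (q, b, b, v, 32, 21), (q, r, d, p, 3, 28), (q, r, d, p, 32, 21), (q, w, k, z, 3, 28), (q, w, k, z, 32, 21), (r, y, c, k, 14, 20), (r, y, c, k, 21, 10), (x, n, q, w, 11, 11), (x, n, q, w, 24, 32), (x, n, q, w, 6, 21), (x, w, q, a, 11, 11), (x, w, q, a, 24, 32), (x, w, q, a, 6, 21)}
Natural join on B: {(q, b, b, v, 3, 28, 4), (q, b, b, v, 32, 21, 20), (q, r, d, p, 3, 28, 4), (q, r, d, p, 32, 21, 20), (q, w, k, z, 3, 28, 4), (q, w, k, z, 32, 21, 20), (x, n, q, w, 11, 11, 18), (x, n, q, w, 11, 11, 23), (x, n, q, w, 6, 21, 5), (x, w, q, a, 11, 11, 18), (x, w, q, a, 11, 11, 23), (x, w, q, a, 6, 21, 5)}
Keep only column(s) B, A, C, F (3 duplicate(s) eliminated): {(11, q, x, 18), (11, q, x, 23), (3, b, q, 4), (3, d, q, 4), (3, k, q, 4), (32, b, q, 20), (32, d, q, 20), (32, k, q, 20), (6, q, x, 5)}
Selection A != d: {(11, q, x, 18), (11, q, x, 23), (3, b, q, 4), (3, k, q, 4), (32, b, q, 20), (32, k, q, 20), (6, q, x, 5)}
Keep only column(s) A, F, C: {(b, 20, q), (b, 4, q), (k, 20, q), (k, 4, q), (q, 18, x), (q, 23, x), (q, 5, x)}

{(b, 20, q), (b, 4, q), (k, 20, q), (k, 4, q), (q, 18, x), (q, 23, x), (q, 5, x)}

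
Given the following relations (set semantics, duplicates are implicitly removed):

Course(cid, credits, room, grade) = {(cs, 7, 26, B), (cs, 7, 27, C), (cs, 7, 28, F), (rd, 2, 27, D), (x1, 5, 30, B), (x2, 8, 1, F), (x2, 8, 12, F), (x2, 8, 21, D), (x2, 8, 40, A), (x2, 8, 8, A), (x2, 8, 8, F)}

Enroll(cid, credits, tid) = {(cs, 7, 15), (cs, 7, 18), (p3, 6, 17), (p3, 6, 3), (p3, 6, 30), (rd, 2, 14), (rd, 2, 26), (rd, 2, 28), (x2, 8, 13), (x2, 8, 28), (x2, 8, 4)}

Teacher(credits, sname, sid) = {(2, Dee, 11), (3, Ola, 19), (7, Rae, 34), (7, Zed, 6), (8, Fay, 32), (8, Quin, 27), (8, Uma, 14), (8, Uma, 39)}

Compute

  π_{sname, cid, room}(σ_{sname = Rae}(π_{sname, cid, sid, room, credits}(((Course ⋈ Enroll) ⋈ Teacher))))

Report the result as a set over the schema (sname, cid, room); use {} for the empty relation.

{(Rae, cs, 26), (Rae, cs, 27), (Rae, cs, 28)}

Natural join on cid, credits: {(cs, 7, 26, B, 15), (cs, 7, 26, B, 18), (cs, 7, 27, C, 15), (cs, 7, 27, C, 18), (cs, 7, 28, F, 15), (cs, 7, 28, F, 18), (rd, 2, 27, D, 14), (rd, 2, 27, D, 26), (rd, 2, 27, D, 28), (x2, 8, 1, F, 13), (x2, 8, 1, F, 28), (x2, 8, 1, F, 4), (x2, 8, 12, F, 13), (x2, 8, 12, F, 28), (x2, 8, 12, F, 4), (x2, 8, 21, D, 13), (x2, 8, 21, D, 28), (x2, 8, 21, D, 4), (x2, 8, 40, A, 13), (x2, 8, 40, A, 28), (x2, 8, 40, A, 4), (x2, 8, 8, A, 13), (x2, 8, 8, A, 28), (x2, 8, 8, A, 4), (x2, 8, 8, F, 13), (x2, 8, 8, F, 28), (x2, 8, 8, F, 4)}
Natural join on credits: {(cs, 7, 26, B, 15, Rae, 34), (cs, 7, 26, B, 15, Zed, 6), (cs, 7, 26, B, 18, Rae, 34), (cs, 7, 26, B, 18, Zed, 6), (cs, 7, 27, C, 15, Rae, 34), (cs, 7, 27, C, 15, Zed, 6), (cs, 7, 27, C, 18, Rae, 34), (cs, 7, 27, C, 18, Zed, 6), (cs, 7, 28, F, 15, Rae, 34), (cs, 7, 28, F, 15, Zed, 6), (cs, 7, 28, F, 18, Rae, 34), (cs, 7, 28, F, 18, Zed, 6), (rd, 2, 27, D, 14, Dee, 11), (rd, 2, 27, D, 26, Dee, 11), (rd, 2, 27, D, 28, Dee, 11), (x2, 8, 1, F, 13, Fay, 32), (x2, 8, 1, F, 13, Quin, 27), (x2, 8, 1, F, 13, Uma, 14), (x2, 8, 1, F, 13, Uma, 39), (x2, 8, 1, F, 28, Fay, 32), (x2, 8, 1, F, 28, Quin, 27), (x2, 8, 1, F, 28, Uma, 14), (x2, 8, 1, F, 28, Uma, 39), (x2, 8, 1, F, 4, Fay, 32), (x2, 8, 1, F, 4, Quin, 27), (x2, 8, 1, F, 4, Uma, 14), (x2, 8, 1, F, 4, Uma, 39), (x2, 8, 12, F, 13, Fay, 32), (x2, 8, 12, F, 13, Quin, 27), (x2, 8, 12, F, 13, Uma, 14), (x2, 8, 12, F, 13, Uma, 39), (x2, 8, 12, F, 28, Fay, 32), (x2, 8, 12, F, 28, Quin, 27), (x2, 8, 12, F, 28, Uma, 14), (x2, 8, 12, F, 28, Uma, 39), (x2, 8, 12, F, 4, Fay, 32), (x2, 8, 12, F, 4, Quin, 27), (x2, 8, 12, F, 4, Uma, 14), (x2, 8, 12, F, 4, Uma, 39), (x2, 8, 21, D, 13, Fay, 32), (x2, 8, 21, D, 13, Quin, 27), (x2, 8, 21, D, 13, Uma, 14), (x2, 8, 21, D, 13, Uma, 39), (x2, 8, 21, D, 28, Fay, 32), (x2, 8, 21, D, 28, Quin, 27), (x2, 8, 21, D, 28, Uma, 14), (x2, 8, 21, D, 28, Uma, 39), (x2, 8, 21, D, 4, Fay, 32), (x2, 8, 21, D, 4, Quin, 27), (x2, 8, 21, D, 4, Uma, 14), (x2, 8, 21, D, 4, Uma, 39), (x2, 8, 40, A, 13, Fay, 32), (x2, 8, 40, A, 13, Quin, 27), (x2, 8, 40, A, 13, Uma, 14), (x2, 8, 40, A, 13, Uma, 39), (x2, 8, 40, A, 28, Fay, 32), (x2, 8, 40, A, 28, Quin, 27), (x2, 8, 40, A, 28, Uma, 14), (x2, 8, 40, A, 28, Uma, 39), (x2, 8, 40, A, 4, Fay, 32), (x2, 8, 40, A, 4, Quin, 27), (x2, 8, 40, A, 4, Uma, 14), (x2, 8, 40, A, 4, Uma, 39), (x2, 8, 8, A, 13, Fay, 32), (x2, 8, 8, A, 13, Quin, 27), (x2, 8, 8, A, 13, Uma, 14), (x2, 8, 8, A, 13, Uma, 39), (x2, 8, 8, A, 28, Fay, 32), (x2, 8, 8, A, 28, Quin, 27), (x2, 8, 8, A, 28, Uma, 14), (x2, 8, 8, A, 28, Uma, 39), (x2, 8, 8, A, 4, Fay, 32), (x2, 8, 8, A, 4, Quin, 27), (x2, 8, 8, A, 4, Uma, 14), (x2, 8, 8, A, 4, Uma, 39), (x2, 8, 8, F, 13, Fay, 32), (x2, 8, 8, F, 13, Quin, 27), (x2, 8, 8, F, 13, Uma, 14), (x2, 8, 8, F, 13, Uma, 39), (x2, 8, 8, F, 28, Fay, 32), (x2, 8, 8, F, 28, Quin, 27), (x2, 8, 8, F, 28, Uma, 14), (x2, 8, 8, F, 28, Uma, 39), (x2, 8, 8, F, 4, Fay, 32), (x2, 8, 8, F, 4, Quin, 27), (x2, 8, 8, F, 4, Uma, 14), (x2, 8, 8, F, 4, Uma, 39)}
Projecting to sname, cid, sid, room, credits (60 duplicate(s) eliminated): {(Dee, rd, 11, 27, 2), (Fay, x2, 32, 1, 8), (Fay, x2, 32, 12, 8), (Fay, x2, 32, 21, 8), (Fay, x2, 32, 40, 8), (Fay, x2, 32, 8, 8), (Quin, x2, 27, 1, 8), (Quin, x2, 27, 12, 8), (Quin, x2, 27, 21, 8), (Quin, x2, 27, 40, 8), (Quin, x2, 27, 8, 8), (Rae, cs, 34, 26, 7), (Rae, cs, 34, 27, 7), (Rae, cs, 34, 28, 7), (Uma, x2, 14, 1, 8), (Uma, x2, 14, 12, 8), (Uma, x2, 14, 21, 8), (Uma, x2, 14, 40, 8), (Uma, x2, 14, 8, 8), (Uma, x2, 39, 1, 8), (Uma, x2, 39, 12, 8), (Uma, x2, 39, 21, 8), (Uma, x2, 39, 40, 8), (Uma, x2, 39, 8, 8), (Zed, cs, 6, 26, 7), (Zed, cs, 6, 27, 7), (Zed, cs, 6, 28, 7)}
Apply σ_{sname = Rae}; surviving tuples: {(Rae, cs, 34, 26, 7), (Rae, cs, 34, 27, 7), (Rae, cs, 34, 28, 7)}
Projecting to sname, cid, room: {(Rae, cs, 26), (Rae, cs, 27), (Rae, cs, 28)}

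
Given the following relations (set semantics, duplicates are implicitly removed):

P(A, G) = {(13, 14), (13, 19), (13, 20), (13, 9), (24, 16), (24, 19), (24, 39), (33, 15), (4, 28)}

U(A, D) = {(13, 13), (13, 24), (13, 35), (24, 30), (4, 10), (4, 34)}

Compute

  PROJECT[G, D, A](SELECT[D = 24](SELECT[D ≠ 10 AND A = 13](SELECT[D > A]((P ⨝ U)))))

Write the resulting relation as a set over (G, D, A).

{(14, 24, 13), (19, 24, 13), (20, 24, 13), (9, 24, 13)}

Natural join on A: {(13, 14, 13), (13, 14, 24), (13, 14, 35), (13, 19, 13), (13, 19, 24), (13, 19, 35), (13, 20, 13), (13, 20, 24), (13, 20, 35), (13, 9, 13), (13, 9, 24), (13, 9, 35), (24, 16, 30), (24, 19, 30), (24, 39, 30), (4, 28, 10), (4, 28, 34)}
Selection D > A: {(13, 14, 24), (13, 14, 35), (13, 19, 24), (13, 19, 35), (13, 20, 24), (13, 20, 35), (13, 9, 24), (13, 9, 35), (24, 16, 30), (24, 19, 30), (24, 39, 30), (4, 28, 10), (4, 28, 34)}
Selection D ≠ 10 AND A = 13: {(13, 14, 24), (13, 14, 35), (13, 19, 24), (13, 19, 35), (13, 20, 24), (13, 20, 35), (13, 9, 24), (13, 9, 35)}
Selection D = 24: {(13, 14, 24), (13, 19, 24), (13, 20, 24), (13, 9, 24)}
Keep only column(s) G, D, A: {(14, 24, 13), (19, 24, 13), (20, 24, 13), (9, 24, 13)}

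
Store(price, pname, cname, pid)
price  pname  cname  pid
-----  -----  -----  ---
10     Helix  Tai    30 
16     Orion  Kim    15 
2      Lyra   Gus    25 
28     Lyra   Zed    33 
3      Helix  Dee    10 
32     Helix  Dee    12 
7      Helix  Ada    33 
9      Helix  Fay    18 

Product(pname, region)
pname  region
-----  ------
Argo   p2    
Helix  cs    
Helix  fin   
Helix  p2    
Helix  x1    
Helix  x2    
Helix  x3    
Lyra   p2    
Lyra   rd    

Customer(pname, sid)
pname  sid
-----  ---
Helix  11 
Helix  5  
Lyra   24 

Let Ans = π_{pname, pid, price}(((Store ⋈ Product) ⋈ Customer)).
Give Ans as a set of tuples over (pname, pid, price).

{(Helix, 10, 3), (Helix, 12, 32), (Helix, 18, 9), (Helix, 30, 10), (Helix, 33, 7), (Lyra, 25, 2), (Lyra, 33, 28)}

Natural join on pname: {(10, Helix, Tai, 30, cs), (10, Helix, Tai, 30, fin), (10, Helix, Tai, 30, p2), (10, Helix, Tai, 30, x1), (10, Helix, Tai, 30, x2), (10, Helix, Tai, 30, x3), (2, Lyra, Gus, 25, p2), (2, Lyra, Gus, 25, rd), (28, Lyra, Zed, 33, p2), (28, Lyra, Zed, 33, rd), (3, Helix, Dee, 10, cs), (3, Helix, Dee, 10, fin), (3, Helix, Dee, 10, p2), (3, Helix, Dee, 10, x1), (3, Helix, Dee, 10, x2), (3, Helix, Dee, 10, x3), (32, Helix, Dee, 12, cs), (32, Helix, Dee, 12, fin), (32, Helix, Dee, 12, p2), (32, Helix, Dee, 12, x1), (32, Helix, Dee, 12, x2), (32, Helix, Dee, 12, x3), (7, Helix, Ada, 33, cs), (7, Helix, Ada, 33, fin), (7, Helix, Ada, 33, p2), (7, Helix, Ada, 33, x1), (7, Helix, Ada, 33, x2), (7, Helix, Ada, 33, x3), (9, Helix, Fay, 18, cs), (9, Helix, Fay, 18, fin), (9, Helix, Fay, 18, p2), (9, Helix, Fay, 18, x1), (9, Helix, Fay, 18, x2), (9, Helix, Fay, 18, x3)}
Natural join on pname: {(10, Helix, Tai, 30, cs, 11), (10, Helix, Tai, 30, cs, 5), (10, Helix, Tai, 30, fin, 11), (10, Helix, Tai, 30, fin, 5), (10, Helix, Tai, 30, p2, 11), (10, Helix, Tai, 30, p2, 5), (10, Helix, Tai, 30, x1, 11), (10, Helix, Tai, 30, x1, 5), (10, Helix, Tai, 30, x2, 11), (10, Helix, Tai, 30, x2, 5), (10, Helix, Tai, 30, x3, 11), (10, Helix, Tai, 30, x3, 5), (2, Lyra, Gus, 25, p2, 24), (2, Lyra, Gus, 25, rd, 24), (28, Lyra, Zed, 33, p2, 24), (28, Lyra, Zed, 33, rd, 24), (3, Helix, Dee, 10, cs, 11), (3, Helix, Dee, 10, cs, 5), (3, Helix, Dee, 10, fin, 11), (3, Helix, Dee, 10, fin, 5), (3, Helix, Dee, 10, p2, 11), (3, Helix, Dee, 10, p2, 5), (3, Helix, Dee, 10, x1, 11), (3, Helix, Dee, 10, x1, 5), (3, Helix, Dee, 10, x2, 11), (3, Helix, Dee, 10, x2, 5), (3, Helix, Dee, 10, x3, 11), (3, Helix, Dee, 10, x3, 5), (32, Helix, Dee, 12, cs, 11), (32, Helix, Dee, 12, cs, 5), (32, Helix, Dee, 12, fin, 11), (32, Helix, Dee, 12, fin, 5), (32, Helix, Dee, 12, p2, 11), (32, Helix, Dee, 12, p2, 5), (32, Helix, Dee, 12, x1, 11), (32, Helix, Dee, 12, x1, 5), (32, Helix, Dee, 12, x2, 11), (32, Helix, Dee, 12, x2, 5), (32, Helix, Dee, 12, x3, 11), (32, Helix, Dee, 12, x3, 5), (7, Helix, Ada, 33, cs, 11), (7, Helix, Ada, 33, cs, 5), (7, Helix, Ada, 33, fin, 11), (7, Helix, Ada, 33, fin, 5), (7, Helix, Ada, 33, p2, 11), (7, Helix, Ada, 33, p2, 5), (7, Helix, Ada, 33, x1, 11), (7, Helix, Ada, 33, x1, 5), (7, Helix, Ada, 33, x2, 11), (7, Helix, Ada, 33, x2, 5), (7, Helix, Ada, 33, x3, 11), (7, Helix, Ada, 33, x3, 5), (9, Helix, Fay, 18, cs, 11), (9, Helix, Fay, 18, cs, 5), (9, Helix, Fay, 18, fin, 11), (9, Helix, Fay, 18, fin, 5), (9, Helix, Fay, 18, p2, 11), (9, Helix, Fay, 18, p2, 5), (9, Helix, Fay, 18, x1, 11), (9, Helix, Fay, 18, x1, 5), (9, Helix, Fay, 18, x2, 11), (9, Helix, Fay, 18, x2, 5), (9, Helix, Fay, 18, x3, 11), (9, Helix, Fay, 18, x3, 5)}
Projecting to pname, pid, price (57 duplicate(s) eliminated): {(Helix, 10, 3), (Helix, 12, 32), (Helix, 18, 9), (Helix, 30, 10), (Helix, 33, 7), (Lyra, 25, 2), (Lyra, 33, 28)}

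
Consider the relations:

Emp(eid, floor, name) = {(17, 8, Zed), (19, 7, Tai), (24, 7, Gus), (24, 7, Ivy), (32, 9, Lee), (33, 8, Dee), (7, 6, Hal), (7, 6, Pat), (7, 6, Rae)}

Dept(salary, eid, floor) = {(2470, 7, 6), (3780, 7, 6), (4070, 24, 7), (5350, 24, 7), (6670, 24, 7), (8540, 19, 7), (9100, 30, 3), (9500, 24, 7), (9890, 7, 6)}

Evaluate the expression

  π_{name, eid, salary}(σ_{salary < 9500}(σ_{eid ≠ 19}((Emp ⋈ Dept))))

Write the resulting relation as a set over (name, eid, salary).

{(Gus, 24, 4070), (Gus, 24, 5350), (Gus, 24, 6670), (Hal, 7, 2470), (Hal, 7, 3780), (Ivy, 24, 4070), (Ivy, 24, 5350), (Ivy, 24, 6670), (Pat, 7, 2470), (Pat, 7, 3780), (Rae, 7, 2470), (Rae, 7, 3780)}

Joining Emp and Dept on eid, floor yields {(19, 7, Tai, 8540), (24, 7, Gus, 4070), (24, 7, Gus, 5350), (24, 7, Gus, 6670), (24, 7, Gus, 9500), (24, 7, Ivy, 4070), (24, 7, Ivy, 5350), (24, 7, Ivy, 6670), (24, 7, Ivy, 9500), (7, 6, Hal, 2470), (7, 6, Hal, 3780), (7, 6, Hal, 9890), (7, 6, Pat, 2470), (7, 6, Pat, 3780), (7, 6, Pat, 9890), (7, 6, Rae, 2470), (7, 6, Rae, 3780), (7, 6, Rae, 9890)}.
Selection eid ≠ 19: {(24, 7, Gus, 4070), (24, 7, Gus, 5350), (24, 7, Gus, 6670), (24, 7, Gus, 9500), (24, 7, Ivy, 4070), (24, 7, Ivy, 5350), (24, 7, Ivy, 6670), (24, 7, Ivy, 9500), (7, 6, Hal, 2470), (7, 6, Hal, 3780), (7, 6, Hal, 9890), (7, 6, Pat, 2470), (7, 6, Pat, 3780), (7, 6, Pat, 9890), (7, 6, Rae, 2470), (7, 6, Rae, 3780), (7, 6, Rae, 9890)}
Selection salary < 9500: {(24, 7, Gus, 4070), (24, 7, Gus, 5350), (24, 7, Gus, 6670), (24, 7, Ivy, 4070), (24, 7, Ivy, 5350), (24, 7, Ivy, 6670), (7, 6, Hal, 2470), (7, 6, Hal, 3780), (7, 6, Pat, 2470), (7, 6, Pat, 3780), (7, 6, Rae, 2470), (7, 6, Rae, 3780)}
Projecting to name, eid, salary: {(Gus, 24, 4070), (Gus, 24, 5350), (Gus, 24, 6670), (Hal, 7, 2470), (Hal, 7, 3780), (Ivy, 24, 4070), (Ivy, 24, 5350), (Ivy, 24, 6670), (Pat, 7, 2470), (Pat, 7, 3780), (Rae, 7, 2470), (Rae, 7, 3780)}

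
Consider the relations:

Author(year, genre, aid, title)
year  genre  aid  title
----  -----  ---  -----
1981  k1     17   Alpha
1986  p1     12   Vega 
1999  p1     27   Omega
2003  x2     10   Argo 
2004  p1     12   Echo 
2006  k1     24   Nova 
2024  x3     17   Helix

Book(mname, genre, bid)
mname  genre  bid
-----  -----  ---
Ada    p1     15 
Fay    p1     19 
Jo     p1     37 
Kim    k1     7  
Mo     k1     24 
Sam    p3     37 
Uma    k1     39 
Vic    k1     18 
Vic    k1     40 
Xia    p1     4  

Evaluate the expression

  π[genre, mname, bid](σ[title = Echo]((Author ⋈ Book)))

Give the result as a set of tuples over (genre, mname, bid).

{(p1, Ada, 15), (p1, Fay, 19), (p1, Jo, 37), (p1, Xia, 4)}

Natural join on genre: {(1981, k1, 17, Alpha, Kim, 7), (1981, k1, 17, Alpha, Mo, 24), (1981, k1, 17, Alpha, Uma, 39), (1981, k1, 17, Alpha, Vic, 18), (1981, k1, 17, Alpha, Vic, 40), (1986, p1, 12, Vega, Ada, 15), (1986, p1, 12, Vega, Fay, 19), (1986, p1, 12, Vega, Jo, 37), (1986, p1, 12, Vega, Xia, 4), (1999, p1, 27, Omega, Ada, 15), (1999, p1, 27, Omega, Fay, 19), (1999, p1, 27, Omega, Jo, 37), (1999, p1, 27, Omega, Xia, 4), (2004, p1, 12, Echo, Ada, 15), (2004, p1, 12, Echo, Fay, 19), (2004, p1, 12, Echo, Jo, 37), (2004, p1, 12, Echo, Xia, 4), (2006, k1, 24, Nova, Kim, 7), (2006, k1, 24, Nova, Mo, 24), (2006, k1, 24, Nova, Uma, 39), (2006, k1, 24, Nova, Vic, 18), (2006, k1, 24, Nova, Vic, 40)}
Selection title = Echo: {(2004, p1, 12, Echo, Ada, 15), (2004, p1, 12, Echo, Fay, 19), (2004, p1, 12, Echo, Jo, 37), (2004, p1, 12, Echo, Xia, 4)}
Keep only column(s) genre, mname, bid: {(p1, Ada, 15), (p1, Fay, 19), (p1, Jo, 37), (p1, Xia, 4)}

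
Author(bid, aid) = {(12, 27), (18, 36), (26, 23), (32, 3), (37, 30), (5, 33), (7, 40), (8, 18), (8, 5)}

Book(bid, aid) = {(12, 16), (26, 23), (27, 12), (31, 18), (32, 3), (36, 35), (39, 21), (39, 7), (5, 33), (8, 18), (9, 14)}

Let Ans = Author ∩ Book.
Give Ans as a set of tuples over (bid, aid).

{(26, 23), (32, 3), (5, 33), (8, 18)}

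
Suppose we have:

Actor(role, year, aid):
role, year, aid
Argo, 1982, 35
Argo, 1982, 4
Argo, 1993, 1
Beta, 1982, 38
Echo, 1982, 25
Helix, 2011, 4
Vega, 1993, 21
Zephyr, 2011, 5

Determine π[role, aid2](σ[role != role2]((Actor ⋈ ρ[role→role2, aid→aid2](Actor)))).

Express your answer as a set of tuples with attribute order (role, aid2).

{(Argo, 21), (Argo, 25), (Argo, 38), (Beta, 25), (Beta, 35), (Beta, 4), (Echo, 35), (Echo, 38), (Echo, 4), (Helix, 5), (Vega, 1), (Zephyr, 4)}

ρ[role→role2, aid→aid2]: schema becomes (role2, year, aid2); tuples unchanged.
Joining Actor and ρ[role→role2, aid→aid2](Actor) on year yields {(Argo, 1982, 35, Argo, 35), (Argo, 1982, 35, Argo, 4), (Argo, 1982, 35, Beta, 38), (Argo, 1982, 35, Echo, 25), (Argo, 1982, 4, Argo, 35), (Argo, 1982, 4, Argo, 4), (Argo, 1982, 4, Beta, 38), (Argo, 1982, 4, Echo, 25), (Argo, 1993, 1, Argo, 1), (Argo, 1993, 1, Vega, 21), (Beta, 1982, 38, Argo, 35), (Beta, 1982, 38, Argo, 4), (Beta, 1982, 38, Beta, 38), (Beta, 1982, 38, Echo, 25), (Echo, 1982, 25, Argo, 35), (Echo, 1982, 25, Argo, 4), (Echo, 1982, 25, Beta, 38), (Echo, 1982, 25, Echo, 25), (Helix, 2011, 4, Helix, 4), (Helix, 2011, 4, Zephyr, 5), (Vega, 1993, 21, Argo, 1), (Vega, 1993, 21, Vega, 21), (Zephyr, 2011, 5, Helix, 4), (Zephyr, 2011, 5, Zephyr, 5)}.
Filtering on role != role2 leaves {(Argo, 1982, 35, Beta, 38), (Argo, 1982, 35, Echo, 25), (Argo, 1982, 4, Beta, 38), (Argo, 1982, 4, Echo, 25), (Argo, 1993, 1, Vega, 21), (Beta, 1982, 38, Argo, 35), (Beta, 1982, 38, Argo, 4), (Beta, 1982, 38, Echo, 25), (Echo, 1982, 25, Argo, 35), (Echo, 1982, 25, Argo, 4), (Echo, 1982, 25, Beta, 38), (Helix, 2011, 4, Zephyr, 5), (Vega, 1993, 21, Argo, 1), (Zephyr, 2011, 5, Helix, 4)}.
Keep only column(s) role, aid2 (2 duplicate(s) eliminated): {(Argo, 21), (Argo, 25), (Argo, 38), (Beta, 25), (Beta, 35), (Beta, 4), (Echo, 35), (Echo, 38), (Echo, 4), (Helix, 5), (Vega, 1), (Zephyr, 4)}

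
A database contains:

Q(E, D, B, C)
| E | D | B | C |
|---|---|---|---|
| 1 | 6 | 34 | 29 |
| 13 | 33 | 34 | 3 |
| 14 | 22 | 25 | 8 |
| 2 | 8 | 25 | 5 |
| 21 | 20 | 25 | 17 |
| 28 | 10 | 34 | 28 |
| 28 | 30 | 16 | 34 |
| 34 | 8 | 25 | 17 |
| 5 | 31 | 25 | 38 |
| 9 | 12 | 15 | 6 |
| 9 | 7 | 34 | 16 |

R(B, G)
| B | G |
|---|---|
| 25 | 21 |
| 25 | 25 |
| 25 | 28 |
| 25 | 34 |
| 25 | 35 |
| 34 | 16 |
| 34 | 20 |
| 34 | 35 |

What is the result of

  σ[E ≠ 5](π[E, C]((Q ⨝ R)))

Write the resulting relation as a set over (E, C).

{(1, 29), (13, 3), (14, 8), (2, 5), (21, 17), (28, 28), (34, 17), (9, 16)}

Joining Q and R on B yields {(1, 6, 34, 29, 16), (1, 6, 34, 29, 20), (1, 6, 34, 29, 35), (13, 33, 34, 3, 16), (13, 33, 34, 3, 20), (13, 33, 34, 3, 35), (14, 22, 25, 8, 21), (14, 22, 25, 8, 25), (14, 22, 25, 8, 28), (14, 22, 25, 8, 34), (14, 22, 25, 8, 35), (2, 8, 25, 5, 21), (2, 8, 25, 5, 25), (2, 8, 25, 5, 28), (2, 8, 25, 5, 34), (2, 8, 25, 5, 35), (21, 20, 25, 17, 21), (21, 20, 25, 17, 25), (21, 20, 25, 17, 28), (21, 20, 25, 17, 34), (21, 20, 25, 17, 35), (28, 10, 34, 28, 16), (28, 10, 34, 28, 20), (28, 10, 34, 28, 35), (34, 8, 25, 17, 21), (34, 8, 25, 17, 25), (34, 8, 25, 17, 28), (34, 8, 25, 17, 34), (34, 8, 25, 17, 35), (5, 31, 25, 38, 21), (5, 31, 25, 38, 25), (5, 31, 25, 38, 28), (5, 31, 25, 38, 34), (5, 31, 25, 38, 35), (9, 7, 34, 16, 16), (9, 7, 34, 16, 20), (9, 7, 34, 16, 35)}.
Keep only column(s) E, C (28 duplicate(s) eliminated): {(1, 29), (13, 3), (14, 8), (2, 5), (21, 17), (28, 28), (34, 17), (5, 38), (9, 16)}
Filtering on E ≠ 5 leaves {(1, 29), (13, 3), (14, 8), (2, 5), (21, 17), (28, 28), (34, 17), (9, 16)}.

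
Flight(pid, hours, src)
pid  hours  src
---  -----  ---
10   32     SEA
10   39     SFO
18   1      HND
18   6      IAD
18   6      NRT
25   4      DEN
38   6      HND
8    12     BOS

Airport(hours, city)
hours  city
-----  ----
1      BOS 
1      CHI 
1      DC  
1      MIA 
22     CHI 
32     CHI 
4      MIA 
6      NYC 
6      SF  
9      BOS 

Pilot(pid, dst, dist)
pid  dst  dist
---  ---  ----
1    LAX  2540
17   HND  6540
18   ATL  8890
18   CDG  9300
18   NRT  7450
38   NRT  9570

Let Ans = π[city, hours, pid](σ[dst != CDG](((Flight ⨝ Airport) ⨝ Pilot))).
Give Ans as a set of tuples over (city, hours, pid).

{(BOS, 1, 18), (CHI, 1, 18), (DC, 1, 18), (MIA, 1, 18), (NYC, 6, 18), (NYC, 6, 38), (SF, 6, 18), (SF, 6, 38)}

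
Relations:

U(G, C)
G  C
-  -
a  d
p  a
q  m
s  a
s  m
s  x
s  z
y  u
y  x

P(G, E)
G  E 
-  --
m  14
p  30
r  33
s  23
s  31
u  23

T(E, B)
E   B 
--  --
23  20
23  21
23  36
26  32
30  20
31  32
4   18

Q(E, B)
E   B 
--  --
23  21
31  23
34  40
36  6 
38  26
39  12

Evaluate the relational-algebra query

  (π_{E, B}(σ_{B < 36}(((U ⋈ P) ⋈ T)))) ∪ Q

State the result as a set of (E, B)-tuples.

{(23, 20), (23, 21), (30, 20), (31, 23), (31, 32), (34, 40), (36, 6), (38, 26), (39, 12)}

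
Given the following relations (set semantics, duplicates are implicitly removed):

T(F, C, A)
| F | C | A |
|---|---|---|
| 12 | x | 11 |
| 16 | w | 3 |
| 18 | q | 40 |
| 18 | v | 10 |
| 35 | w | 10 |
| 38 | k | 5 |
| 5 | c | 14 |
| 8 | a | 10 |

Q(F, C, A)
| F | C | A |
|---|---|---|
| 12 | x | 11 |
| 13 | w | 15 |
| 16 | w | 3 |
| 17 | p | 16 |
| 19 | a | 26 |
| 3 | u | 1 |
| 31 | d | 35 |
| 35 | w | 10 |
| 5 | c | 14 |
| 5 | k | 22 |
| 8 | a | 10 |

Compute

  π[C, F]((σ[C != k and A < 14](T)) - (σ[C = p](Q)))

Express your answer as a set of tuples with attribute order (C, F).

{(a, 8), (v, 18), (w, 16), (w, 35), (x, 12)}

Selection C != k and A < 14: {(12, x, 11), (16, w, 3), (18, v, 10), (35, w, 10), (8, a, 10)}
Selection C = p: {(17, p, 16)}
Difference: {(12, x, 11), (16, w, 3), (18, v, 10), (35, w, 10), (8, a, 10)} with {(17, p, 16)} → {(12, x, 11), (16, w, 3), (18, v, 10), (35, w, 10), (8, a, 10)}
π_{C, F} gives {(a, 8), (v, 18), (w, 16), (w, 35), (x, 12)}.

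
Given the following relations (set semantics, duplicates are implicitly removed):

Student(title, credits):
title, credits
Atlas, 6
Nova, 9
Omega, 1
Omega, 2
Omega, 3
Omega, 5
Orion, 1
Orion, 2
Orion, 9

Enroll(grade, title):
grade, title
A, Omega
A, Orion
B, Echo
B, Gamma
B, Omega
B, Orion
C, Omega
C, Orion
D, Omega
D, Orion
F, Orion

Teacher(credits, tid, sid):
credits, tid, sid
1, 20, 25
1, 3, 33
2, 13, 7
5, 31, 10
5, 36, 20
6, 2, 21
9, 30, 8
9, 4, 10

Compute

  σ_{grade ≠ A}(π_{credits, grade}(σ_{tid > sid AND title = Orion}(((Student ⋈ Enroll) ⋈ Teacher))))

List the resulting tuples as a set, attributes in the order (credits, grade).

{(2, B), (2, C), (2, D), (2, F), (9, B), (9, C), (9, D), (9, F)}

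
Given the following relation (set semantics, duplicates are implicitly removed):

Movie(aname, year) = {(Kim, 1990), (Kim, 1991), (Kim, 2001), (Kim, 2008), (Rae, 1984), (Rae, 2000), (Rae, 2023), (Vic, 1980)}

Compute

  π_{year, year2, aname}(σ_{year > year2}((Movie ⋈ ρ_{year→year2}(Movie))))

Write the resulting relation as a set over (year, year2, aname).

ρ[year→year2]: schema becomes (aname, year2); tuples unchanged.
Movie ⋈ ρ_{year→year2}(Movie) (natural join on aname): {(Kim, 1990, 1990), (Kim, 1990, 1991), (Kim, 1990, 2001), (Kim, 1990, 2008), (Kim, 1991, 1990), (Kim, 1991, 1991), (Kim, 1991, 2001), (Kim, 1991, 2008), (Kim, 2001, 1990), (Kim, 2001, 1991), (Kim, 2001, 2001), (Kim, 2001, 2008), (Kim, 2008, 1990), (Kim, 2008, 1991), (Kim, 2008, 2001), (Kim, 2008, 2008), (Rae, 1984, 1984), (Rae, 1984, 2000), (Rae, 1984, 2023), (Rae, 2000, 1984), (Rae, 2000, 2000), (Rae, 2000, 2023), (Rae, 2023, 1984), (Rae, 2023, 2000), (Rae, 2023, 2023), (Vic, 1980, 1980)}
Apply σ_{year > year2}; surviving tuples: {(Kim, 1991, 1990), (Kim, 2001, 1990), (Kim, 2001, 1991), (Kim, 2008, 1990), (Kim, 2008, 1991), (Kim, 2008, 2001), (Rae, 2000, 1984), (Rae, 2023, 1984), (Rae, 2023, 2000)}
Projecting to year, year2, aname: {(1991, 1990, Kim), (2000, 1984, Rae), (2001, 1990, Kim), (2001, 1991, Kim), (2008, 1990, Kim), (2008, 1991, Kim), (2008, 2001, Kim), (2023, 1984, Rae), (2023, 2000, Rae)}

{(1991, 1990, Kim), (2000, 1984, Rae), (2001, 1990, Kim), (2001, 1991, Kim), (2008, 1990, Kim), (2008, 1991, Kim), (2008, 2001, Kim), (2023, 1984, Rae), (2023, 2000, Rae)}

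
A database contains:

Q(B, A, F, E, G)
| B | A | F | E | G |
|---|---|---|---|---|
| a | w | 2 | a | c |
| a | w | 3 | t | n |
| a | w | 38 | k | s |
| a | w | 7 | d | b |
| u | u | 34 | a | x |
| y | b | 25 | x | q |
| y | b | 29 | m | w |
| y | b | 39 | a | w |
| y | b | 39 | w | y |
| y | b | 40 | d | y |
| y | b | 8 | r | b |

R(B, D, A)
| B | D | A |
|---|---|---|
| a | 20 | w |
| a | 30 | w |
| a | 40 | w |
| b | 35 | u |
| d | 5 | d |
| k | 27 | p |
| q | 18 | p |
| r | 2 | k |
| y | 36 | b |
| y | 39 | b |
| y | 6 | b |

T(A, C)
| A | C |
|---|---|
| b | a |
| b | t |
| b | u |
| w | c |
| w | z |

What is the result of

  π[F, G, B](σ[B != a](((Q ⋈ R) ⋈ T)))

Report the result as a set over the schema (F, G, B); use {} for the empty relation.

Natural join on B, A: {(a, w, 2, a, c, 20), (a, w, 2, a, c, 30), (a, w, 2, a, c, 40), (a, w, 3, t, n, 20), (a, w, 3, t, n, 30), (a, w, 3, t, n, 40), (a, w, 38, k, s, 20), (a, w, 38, k, s, 30), (a, w, 38, k, s, 40), (a, w, 7, d, b, 20), (a, w, 7, d, b, 30), (a, w, 7, d, b, 40), (y, b, 25, x, q, 36), (y, b, 25, x, q, 39), (y, b, 25, x, q, 6), (y, b, 29, m, w, 36), (y, b, 29, m, w, 39), (y, b, 29, m, w, 6), (y, b, 39, a, w, 36), (y, b, 39, a, w, 39), (y, b, 39, a, w, 6), (y, b, 39, w, y, 36), (y, b, 39, w, y, 39), (y, b, 39, w, y, 6), (y, b, 40, d, y, 36), (y, b, 40, d, y, 39), (y, b, 40, d, y, 6), (y, b, 8, r, b, 36), (y, b, 8, r, b, 39), (y, b, 8, r, b, 6)}
Natural join on A: {(a, w, 2, a, c, 20, c), (a, w, 2, a, c, 20, z), (a, w, 2, a, c, 30, c), (a, w, 2, a, c, 30, z), (a, w, 2, a, c, 40, c), (a, w, 2, a, c, 40, z), (a, w, 3, t, n, 20, c), (a, w, 3, t, n, 20, z), (a, w, 3, t, n, 30, c), (a, w, 3, t, n, 30, z), (a, w, 3, t, n, 40, c), (a, w, 3, t, n, 40, z), (a, w, 38, k, s, 20, c), (a, w, 38, k, s, 20, z), (a, w, 38, k, s, 30, c), (a, w, 38, k, s, 30, z), (a, w, 38, k, s, 40, c), (a, w, 38, k, s, 40, z), (a, w, 7, d, b, 20, c), (a, w, 7, d, b, 20, z), (a, w, 7, d, b, 30, c), (a, w, 7, d, b, 30, z), (a, w, 7, d, b, 40, c), (a, w, 7, d, b, 40, z), (y, b, 25, x, q, 36, a), (y, b, 25, x, q, 36, t), (y, b, 25, x, q, 36, u), (y, b, 25, x, q, 39, a), (y, b, 25, x, q, 39, t), (y, b, 25, x, q, 39, u), (y, b, 25, x, q, 6, a), (y, b, 25, x, q, 6, t), (y, b, 25, x, q, 6, u), (y, b, 29, m, w, 36, a), (y, b, 29, m, w, 36, t), (y, b, 29, m, w, 36, u), (y, b, 29, m, w, 39, a), (y, b, 29, m, w, 39, t), (y, b, 29, m, w, 39, u), (y, b, 29, m, w, 6, a), (y, b, 29, m, w, 6, t), (y, b, 29, m, w, 6, u), (y, b, 39, a, w, 36, a), (y, b, 39, a, w, 36, t), (y, b, 39, a, w, 36, u), (y, b, 39, a, w, 39, a), (y, b, 39, a, w, 39, t), (y, b, 39, a, w, 39, u), (y, b, 39, a, w, 6, a), (y, b, 39, a, w, 6, t), (y, b, 39, a, w, 6, u), (y, b, 39, w, y, 36, a), (y, b, 39, w, y, 36, t), (y, b, 39, w, y, 36, u), (y, b, 39, w, y, 39, a), (y, b, 39, w, y, 39, t), (y, b, 39, w, y, 39, u), (y, b, 39, w, y, 6, a), (y, b, 39, w, y, 6, t), (y, b, 39, w, y, 6, u), (y, b, 40, d, y, 36, a), (y, b, 40, d, y, 36, t), (y, b, 40, d, y, 36, u), (y, b, 40, d, y, 39, a), (y, b, 40, d, y, 39, t), (y, b, 40, d, y, 39, u), (y, b, 40, d, y, 6, a), (y, b, 40, d, y, 6, t), (y, b, 40, d, y, 6, u), (y, b, 8, r, b, 36, a), (y, b, 8, r, b, 36, t), (y, b, 8, r, b, 36, u), (y, b, 8, r, b, 39, a), (y, b, 8, r, b, 39, t), (y, b, 8, r, b, 39, u), (y, b, 8, r, b, 6, a), (y, b, 8, r, b, 6, t), (y, b, 8, r, b, 6, u)}
Filtering on B != a leaves {(y, b, 25, x, q, 36, a), (y, b, 25, x, q, 36, t), (y, b, 25, x, q, 36, u), (y, b, 25, x, q, 39, a), (y, b, 25, x, q, 39, t), (y, b, 25, x, q, 39, u), (y, b, 25, x, q, 6, a), (y, b, 25, x, q, 6, t), (y, b, 25, x, q, 6, u), (y, b, 29, m, w, 36, a), (y, b, 29, m, w, 36, t), (y, b, 29, m, w, 36, u), (y, b, 29, m, w, 39, a), (y, b, 29, m, w, 39, t), (y, b, 29, m, w, 39, u), (y, b, 29, m, w, 6, a), (y, b, 29, m, w, 6, t), (y, b, 29, m, w, 6, u), (y, b, 39, a, w, 36, a), (y, b, 39, a, w, 36, t), (y, b, 39, a, w, 36, u), (y, b, 39, a, w, 39, a), (y, b, 39, a, w, 39, t), (y, b, 39, a, w, 39, u), (y, b, 39, a, w, 6, a), (y, b, 39, a, w, 6, t), (y, b, 39, a, w, 6, u), (y, b, 39, w, y, 36, a), (y, b, 39, w, y, 36, t), (y, b, 39, w, y, 36, u), (y, b, 39, w, y, 39, a), (y, b, 39, w, y, 39, t), (y, b, 39, w, y, 39, u), (y, b, 39, w, y, 6, a), (y, b, 39, w, y, 6, t), (y, b, 39, w, y, 6, u), (y, b, 40, d, y, 36, a), (y, b, 40, d, y, 36, t), (y, b, 40, d, y, 36, u), (y, b, 40, d, y, 39, a), (y, b, 40, d, y, 39, t), (y, b, 40, d, y, 39, u), (y, b, 40, d, y, 6, a), (y, b, 40, d, y, 6, t), (y, b, 40, d, y, 6, u), (y, b, 8, r, b, 36, a), (y, b, 8, r, b, 36, t), (y, b, 8, r, b, 36, u), (y, b, 8, r, b, 39, a), (y, b, 8, r, b, 39, t), (y, b, 8, r, b, 39, u), (y, b, 8, r, b, 6, a), (y, b, 8, r, b, 6, t), (y, b, 8, r, b, 6, u)}.
Projecting to F, G, B (48 duplicate(s) eliminated): {(25, q, y), (29, w, y), (39, w, y), (39, y, y), (40, y, y), (8, b, y)}

{(25, q, y), (29, w, y), (39, w, y), (39, y, y), (40, y, y), (8, b, y)}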